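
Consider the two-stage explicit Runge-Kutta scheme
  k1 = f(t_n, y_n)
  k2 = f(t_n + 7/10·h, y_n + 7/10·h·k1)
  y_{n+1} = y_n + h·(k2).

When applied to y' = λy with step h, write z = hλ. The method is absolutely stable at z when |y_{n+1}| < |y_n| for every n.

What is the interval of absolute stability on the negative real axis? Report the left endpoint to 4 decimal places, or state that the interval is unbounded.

With y'=λy (z=hλ):
  k1=λy_n ⇒ h·k1=z·y_n;  k2=λ(1+7/10z)y_n ⇒ h·k2=z(1+7/10z)y_n
  y_{n+1}/y_n = 1 + z(1+7/10z) = 1 + z + 7/10z²
  ⇒ R(z) = 1 + z + 7/10z².

Find x<0 with |R(x)|<1.
x=-1.47: |R|=1.0426
R=1: x+7/10x²=0 ⇒ x=−10/7=-1.4286; min R=1−1/(4·7/10)=0.6429>−1
Confirm numerically:
  x=-1.080: |R|=0.73648 <1
  x=-0.626: |R|=0.64831 <1
  x=-0.594: |R|=0.65299 <1
  x=-1.996: |R|=1.79281 >1
  x=-1.761: |R|=1.40978 >1
Interval (-1.4286, 0).

(-1.4286, 0).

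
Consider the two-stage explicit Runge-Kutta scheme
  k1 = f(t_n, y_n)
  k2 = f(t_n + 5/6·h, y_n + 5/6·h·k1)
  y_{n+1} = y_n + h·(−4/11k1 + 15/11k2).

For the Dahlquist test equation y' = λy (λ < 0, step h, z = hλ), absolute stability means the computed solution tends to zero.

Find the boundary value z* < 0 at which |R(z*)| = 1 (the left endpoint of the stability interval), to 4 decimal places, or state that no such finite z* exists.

Test eqn y'=λy, z=hλ:
  k1=λy_n ⇒ h·k1=z·y_n;  k2=λ(1+5/6z)y_n ⇒ h·k2=z(1+5/6z)y_n
  y_{n+1}/y_n = 1 − 4/11z + 15/11z(1+5/6z) = 1 + z + 25/22z²
  ⇒ R(z) = 1 + z + 25/22z².

Find x<0 with |R(x)|<1.
x=-0.69: |R|=0.8510
R=1: x+25/22x²=0 ⇒ x=−22/25=-0.8800; min R=1−1/(4·25/22)=0.7800>−1
Confirm numerically:
  x=-0.758: |R|=0.89491 <1
  x=-0.671: |R|=0.84064 <1
  x=-0.453: |R|=0.78019 <1
  x=-1.088: |R|=1.25716 >1
  x=-1.018: |R|=1.15964 >1
Stable set (-0.8800, 0).

left endpoint -0.8800.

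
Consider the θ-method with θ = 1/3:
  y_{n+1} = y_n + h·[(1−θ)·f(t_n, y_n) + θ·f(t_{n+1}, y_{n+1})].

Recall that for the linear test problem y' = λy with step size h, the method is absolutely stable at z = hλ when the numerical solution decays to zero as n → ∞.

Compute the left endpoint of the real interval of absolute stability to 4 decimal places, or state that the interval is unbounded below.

left endpoint -6.0000.

On y'=λy, z=hλ:
  y_{n+1} = y_n + z·[2/3·y_n + 1/3·y_{n+1}] ⇒ (1 − 1/3z)y_{n+1} = (1 + 2/3z)y_n
  so R(z) = (1 + 2/3z)/(1 − 1/3z).

Solve |R(x)|<1 on ℝ⁻.
x=-0.42: |R|=0.6316
R=−1: 1+2/3x = −1+1/3x ⇒ -1/3x=2 ⇒ x=2/(-1/3)=-6.0000
Confirm numerically:
  x=-4.284: |R|=0.76442 <1
  x=-3.674: |R|=0.65148 <1
  x=-3.606: |R|=0.63760 <1
  x=-3.458: |R|=0.60638 <1
  x=-6.423: |R|=1.04489 >1
  x=-6.188: |R|=1.02046 >1
Stable set (-6.0000, 0).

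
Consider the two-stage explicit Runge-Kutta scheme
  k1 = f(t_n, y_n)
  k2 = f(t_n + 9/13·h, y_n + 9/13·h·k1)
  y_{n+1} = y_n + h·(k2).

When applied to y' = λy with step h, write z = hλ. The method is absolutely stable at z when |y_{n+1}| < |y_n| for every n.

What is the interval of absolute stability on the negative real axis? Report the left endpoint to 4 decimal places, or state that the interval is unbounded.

Test eqn y'=λy, z=hλ:
  k1=λy_n ⇒ h·k1=z·y_n;  k2=λ(1+9/13z)y_n ⇒ h·k2=z(1+9/13z)y_n
  y_{n+1}/y_n = 1 + z(1+9/13z) = 1 + z + 9/13z²
  ⇒ R(z) = 1 + z + 9/13z².

Solve |R(x)|<1 on ℝ⁻.
x=-1.21: |R|=0.8036
R=1: x+9/13x²=0 ⇒ x=−13/9=-1.4444; min R=1−1/(4·9/13)=0.6389>−1
Confirm numerically:
  x=-0.929: |R|=0.66849 <1
  x=-0.604: |R|=0.64856 <1
  x=-0.596: |R|=0.64992 <1
  x=-1.812: |R|=1.46108 >1
  x=-1.509: |R|=1.06744 >1
Stable set (-1.4444, 0).

z∈(-1.4444,0).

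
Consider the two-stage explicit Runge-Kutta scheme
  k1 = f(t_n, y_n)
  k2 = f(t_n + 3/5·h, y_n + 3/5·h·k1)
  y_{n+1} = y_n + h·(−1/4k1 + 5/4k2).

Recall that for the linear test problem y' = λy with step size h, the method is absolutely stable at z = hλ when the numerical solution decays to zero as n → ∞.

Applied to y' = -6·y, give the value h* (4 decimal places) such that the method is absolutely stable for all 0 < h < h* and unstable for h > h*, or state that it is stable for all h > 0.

(-1.3333,0); λ=-6 ⇒ h* = (4/3)/6 = 0.2222.

With y'=λy (z=hλ):
  k1=λy_n ⇒ h·k1=z·y_n;  k2=λ(1+3/5z)y_n ⇒ h·k2=z(1+3/5z)y_n
  y_{n+1}/y_n = 1 − 1/4z + 5/4z(1+3/5z) = 1 + z + 3/4z²
  R(z) = 1 + z + 3/4z².

Boundary: |R(x)|=1, x<0.
x=-0.94: |R|=0.7227
R=1: x+3/4x²=0 ⇒ x=−4/3=-1.3333; min R=1−1/(4·3/4)=0.6667>−1
Confirm numerically:
  x=-1.141: |R|=0.83541 <1
  x=-0.936: |R|=0.72107 <1
  x=-0.813: |R|=0.68273 <1
  x=-1.606: |R|=1.32843 >1
  x=-1.417: |R|=1.08892 >1
Stable set (-1.3333, 0).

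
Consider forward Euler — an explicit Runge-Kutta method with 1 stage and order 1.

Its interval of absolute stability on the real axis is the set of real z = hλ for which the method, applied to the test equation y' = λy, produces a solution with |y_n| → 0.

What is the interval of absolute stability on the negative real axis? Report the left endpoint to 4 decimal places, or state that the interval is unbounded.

Test eqn y'=λy, z=hλ:
  order 1, 1-stage ⇒ R(z)=1+z
  (e.g. R(-0.88)=0.12000, |R|=0.12000)

Find x<0 with |R(x)|<1.
x=-0.88: |R|=0.1200
|R(-1.67)|=0.6700 |R(-1.53)|=0.5300 |R(-0.65)|=0.3500
Bisect:
  x_lo=-2.4759 |R|=1.4759  x_hi=-0.3232 |R|=0.6768
  mid=-1.39953 |R|=0.39953 →hi
  mid=-1.93769 |R|=0.93769 →hi
  mid=-2.20677 |R|=1.20677 →lo
  mid=-2.07223 |R|=1.07223 →lo
  mid=-2.00496 |R|=1.00496 →lo
  mid=-1.97133 |R|=0.97133 →hi
  mid=-1.98814 |R|=0.98814 →hi
  mid=-1.99655 |R|=0.99655 →hi
  mid=-2.00076 |R|=1.00076 →lo
  mid=-1.99866 |R|=0.99866 →hi
  ...
  [-2.00010,-1.99997] ⇒ x*=-2.0000
Stable set (-2.0000, 0).

(-2.0000, 0).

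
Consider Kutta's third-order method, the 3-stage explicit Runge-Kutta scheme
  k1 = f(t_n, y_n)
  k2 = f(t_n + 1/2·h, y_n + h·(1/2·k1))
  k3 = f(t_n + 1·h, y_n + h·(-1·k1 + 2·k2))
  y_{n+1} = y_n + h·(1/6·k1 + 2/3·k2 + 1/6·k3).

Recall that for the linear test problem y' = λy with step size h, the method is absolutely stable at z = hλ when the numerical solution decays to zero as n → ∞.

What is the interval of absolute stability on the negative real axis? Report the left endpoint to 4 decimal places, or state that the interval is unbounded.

Set f=λy, z=hλ:
  order 3, 3-stage ⇒ R(z)=1+z+z^2/2+z^3/6
  (e.g. R(-1.13)=0.26797, |R|=0.26797)

Need |R(x)|<1, x<0.
x=-1.13: |R|=0.2680
|R(-2.01)|=0.3434 |R(-1.5)|=0.0625 |R(-0.73)|=0.4716
Bisect:
  x_lo=-3.1712 |R|=2.4582  x_hi=-0.1053 |R|=0.9001
  mid=-1.63825 |R|=0.02913 →hi
  mid=-2.40475 |R|=0.83104 →hi
  mid=-2.78799 |R|=1.51334 →lo
  mid=-2.59637 |R|=1.14288 →lo
  mid=-2.50056 |R|=0.98007 →hi
  mid=-2.54846 |R|=1.05970 →lo
  mid=-2.52451 |R|=1.01945 →lo
  mid=-2.51253 |R|=0.99965 →hi
  mid=-2.51852 |R|=1.00952 →lo
  ...
  [-2.51291,-2.51272] ⇒ x*=-2.5127
So |R|<1 on (-2.5127, 0).

(-2.5127, 0).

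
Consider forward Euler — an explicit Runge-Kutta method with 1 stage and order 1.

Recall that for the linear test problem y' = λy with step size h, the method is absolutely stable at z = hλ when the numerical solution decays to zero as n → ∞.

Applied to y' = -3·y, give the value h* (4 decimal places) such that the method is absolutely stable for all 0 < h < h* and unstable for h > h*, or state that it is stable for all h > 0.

(-2.0000,0); λ=-3 ⇒ h* = 0.6667.

On y'=λy, z=hλ:
  order 1, 1-stage ⇒ R(z)=1+z
  (e.g. R(-1.02)=-0.02000, |R|=0.02000)

Need |R(x)|<1, x<0.
x=-1.02: |R|=0.0200
|R(-2.26)|=1.2600 |R(-1.9)|=0.9000 |R(-1.88)|=0.8800
Bisect:
  x_lo=-2.7503 |R|=1.7503  x_hi=-0.2284 |R|=0.7716
  mid=-1.48934 |R|=0.48934 →hi
  mid=-2.11981 |R|=1.11981 →lo
  mid=-1.80457 |R|=0.80457 →hi
  mid=-1.96219 |R|=0.96219 →hi
  mid=-2.04100 |R|=1.04100 →lo
  mid=-2.00159 |R|=1.00159 →lo
  mid=-1.98189 |R|=0.98189 →hi
  mid=-1.99174 |R|=0.99174 →hi
  mid=-1.99667 |R|=0.99667 →hi
  mid=-1.99913 |R|=0.99913 →hi
  ...
  [-2.00006,-1.99990] ⇒ x*=-2.0000
So |R|<1 on (-2.0000, 0).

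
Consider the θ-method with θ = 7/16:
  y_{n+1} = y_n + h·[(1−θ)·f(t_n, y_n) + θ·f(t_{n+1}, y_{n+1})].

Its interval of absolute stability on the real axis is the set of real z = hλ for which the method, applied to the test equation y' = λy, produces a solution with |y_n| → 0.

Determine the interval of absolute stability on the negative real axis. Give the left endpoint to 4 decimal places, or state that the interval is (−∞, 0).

Set f=λy, z=hλ:
  y_{n+1} = y_n + z·[9/16·y_n + 7/16·y_{n+1}] ⇒ (1 − 7/16z)y_{n+1} = (1 + 9/16z)y_n
  so R(z) = (1 + 9/16z)/(1 − 7/16z).

Boundary: |R(x)|=1, x<0.
x=-1.71: |R|=0.0218
R=−1: 1+9/16x = −1+7/16x ⇒ -1/8x=2 ⇒ x=2/(-1/8)=-16.0000
Confirm numerically:
  x=-10.208: |R|=0.86754 <1
  x=-8.031: |R|=0.77930 <1
  x=-6.842: |R|=0.71334 <1
  x=-6.611: |R|=0.69848 <1
  x=-16.566: |R|=1.00858 >1
  x=-16.481: |R|=1.00732 >1
Stable set (-16.0000, 0).

(-16.0000, 0).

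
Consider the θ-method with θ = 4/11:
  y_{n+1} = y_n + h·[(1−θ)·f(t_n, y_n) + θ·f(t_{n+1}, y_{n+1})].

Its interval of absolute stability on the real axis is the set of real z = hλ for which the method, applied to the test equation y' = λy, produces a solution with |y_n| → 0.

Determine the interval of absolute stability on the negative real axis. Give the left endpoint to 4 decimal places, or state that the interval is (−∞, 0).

With y'=λy (z=hλ):
  y_{n+1} = y_n + z·[7/11·y_n + 4/11·y_{n+1}] ⇒ (1 − 4/11z)y_{n+1} = (1 + 7/11z)y_n
  ⇒ R(z) = (1 + 7/11z)/(1 − 4/11z).

Boundary: |R(x)|=1, x<0.
x=-1.13: |R|=0.1991
R=−1: 1+7/11x = −1+4/11x ⇒ -3/11x=2 ⇒ x=2/(-3/11)=-7.3333
Confirm numerically:
  x=-7.196: |R|=0.98964 <1
  x=-6.511: |R|=0.93340 <1
  x=-6.364: |R|=0.92023 <1
  x=-3.569: |R|=0.55321 <1
  x=-7.868: |R|=1.03777 >1
  x=-7.608: |R|=1.01989 >1
  x=-7.354: |R|=1.00153 >1
Interval (-7.3333, 0).

(-7.3333, 0).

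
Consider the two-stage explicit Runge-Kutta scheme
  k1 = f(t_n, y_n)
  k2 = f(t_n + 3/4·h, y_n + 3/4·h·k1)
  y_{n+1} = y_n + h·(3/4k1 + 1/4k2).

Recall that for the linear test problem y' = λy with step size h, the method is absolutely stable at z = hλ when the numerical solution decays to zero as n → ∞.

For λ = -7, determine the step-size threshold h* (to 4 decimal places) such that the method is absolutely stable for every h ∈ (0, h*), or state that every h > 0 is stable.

(-5.3333,0); λ=-7 ⇒ h* = (16/3)/7 = 0.7619.

Set f=λy, z=hλ:
  k1=λy_n ⇒ h·k1=z·y_n;  k2=λ(1+3/4z)y_n ⇒ h·k2=z(1+3/4z)y_n
  y_{n+1}/y_n = 1 + 3/4z + 1/4z(1+3/4z) = 1 + z + 3/16z²
  R(z) = 1 + z + 3/16z².

Boundary: |R(x)|=1, x<0.
x=-1.38: |R|=0.0229
R=1: x+3/16x²=0 ⇒ x=−16/3=-5.3333; min R=1−1/(4·3/16)=-0.3333>−1
Confirm numerically:
  x=-4.069: |R|=0.03539 <1
  x=-2.476: |R|=0.32652 <1
  x=-2.264: |R|=0.30293 <1
  x=-5.650: |R|=1.33547 >1
  x=-5.628: |R|=1.31095 >1
  x=-5.553: |R|=1.22871 >1
Interval (-5.3333, 0).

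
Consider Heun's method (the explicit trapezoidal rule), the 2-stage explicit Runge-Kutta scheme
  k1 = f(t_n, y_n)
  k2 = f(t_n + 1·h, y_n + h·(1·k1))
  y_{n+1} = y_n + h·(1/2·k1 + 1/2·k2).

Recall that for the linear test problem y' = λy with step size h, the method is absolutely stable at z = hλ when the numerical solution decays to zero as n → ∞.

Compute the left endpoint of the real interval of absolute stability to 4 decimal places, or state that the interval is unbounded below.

left endpoint -2.0000.

With y'=λy (z=hλ):
  order 2, 2-stage ⇒ R(z)=1+z+z^2/2
  (e.g. R(-1.52)=0.63520, |R|=0.63520)

Find x<0 with |R(x)|<1.
x=-1.52: |R|=0.6352
|R(-1.63)|=0.6985 |R(-1.49)|=0.6200 |R(-1.07)|=0.5025
Bisect:
  x_lo=-2.5392 |R|=1.6845  x_hi=-0.2006 |R|=0.8195
  mid=-1.36986 |R|=0.56840 →hi
  mid=-1.95451 |R|=0.95554 →hi
  mid=-2.24683 |R|=1.27730 →lo
  mid=-2.10067 |R|=1.10574 →lo
  mid=-2.02759 |R|=1.02797 →lo
  mid=-1.99105 |R|=0.99109 →hi
  mid=-2.00932 |R|=1.00936 →lo
  mid=-2.00018 |R|=1.00018 →lo
  mid=-1.99562 |R|=0.99563 →hi
  ...
  [-2.00004,-1.99990] ⇒ x*=-2.0000
So |R|<1 on (-2.0000, 0).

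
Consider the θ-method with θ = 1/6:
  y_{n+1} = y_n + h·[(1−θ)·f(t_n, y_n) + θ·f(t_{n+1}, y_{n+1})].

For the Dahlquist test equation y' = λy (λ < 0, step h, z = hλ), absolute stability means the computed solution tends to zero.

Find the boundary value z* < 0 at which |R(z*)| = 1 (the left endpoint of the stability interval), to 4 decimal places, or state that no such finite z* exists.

With y'=λy (z=hλ):
  y_{n+1} = y_n + z·[5/6·y_n + 1/6·y_{n+1}] ⇒ (1 − 1/6z)y_{n+1} = (1 + 5/6z)y_n
  so R(z) = (1 + 5/6z)/(1 − 1/6z).

Boundary: |R(x)|=1, x<0.
x=-0.48: |R|=0.5556
R=−1: 1+5/6x = −1+1/6x ⇒ -2/3x=2 ⇒ x=2/(-2/3)=-3.0000
Confirm numerically:
  x=-2.688: |R|=0.85635 <1
  x=-2.622: |R|=0.82463 <1
  x=-1.646: |R|=0.29166 <1
  x=-1.314: |R|=0.07793 <1
  x=-3.538: |R|=1.22562 >1
  x=-3.352: |R|=1.15056 >1
  x=-3.145: |R|=1.06342 >1
Stable set (-3.0000, 0).

z* = -3.0000.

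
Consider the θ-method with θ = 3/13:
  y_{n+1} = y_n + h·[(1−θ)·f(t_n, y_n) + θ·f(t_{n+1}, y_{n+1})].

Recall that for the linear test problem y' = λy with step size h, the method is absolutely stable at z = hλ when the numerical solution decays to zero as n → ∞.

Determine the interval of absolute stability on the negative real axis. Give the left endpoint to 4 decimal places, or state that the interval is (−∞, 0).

z∈(-3.7143,0).

Test eqn y'=λy, z=hλ:
  y_{n+1} = y_n + z·[10/13·y_n + 3/13·y_{n+1}] ⇒ (1 − 3/13z)y_{n+1} = (1 + 10/13z)y_n
  Hence R(z) = (1 + 10/13z)/(1 − 3/13z).

Find x<0 with |R(x)|<1.
x=-1.64: |R|=0.1897
R=−1: 1+10/13x = −1+3/13x ⇒ -7/13x=2 ⇒ x=2/(-7/13)=-3.7143
Confirm numerically:
  x=-2.797: |R|=0.69983 <1
  x=-2.333: |R|=0.51653 <1
  x=-1.780: |R|=0.26172 <1
  x=-4.236: |R|=1.14206 >1
  x=-3.850: |R|=1.03870 >1
Stable set (-3.7143, 0).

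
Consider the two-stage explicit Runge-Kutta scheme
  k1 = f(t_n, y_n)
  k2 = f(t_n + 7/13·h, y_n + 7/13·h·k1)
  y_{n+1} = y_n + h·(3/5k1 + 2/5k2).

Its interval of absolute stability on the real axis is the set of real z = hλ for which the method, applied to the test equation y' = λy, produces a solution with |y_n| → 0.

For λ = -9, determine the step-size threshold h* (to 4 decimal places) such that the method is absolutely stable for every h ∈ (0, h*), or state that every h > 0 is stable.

On y'=λy, z=hλ:
  k1=λy_n ⇒ h·k1=z·y_n;  k2=λ(1+7/13z)y_n ⇒ h·k2=z(1+7/13z)y_n
  y_{n+1}/y_n = 1 + 3/5z + 2/5z(1+7/13z) = 1 + z + 14/65z²
  ⇒ R(z) = 1 + z + 14/65z².

Boundary: |R(x)|=1, x<0.
x=-1.31: |R|=0.0596
R=1: x+14/65x²=0 ⇒ x=−65/14=-4.6429; min R=1−1/(4·14/65)=-0.1607>−1
Confirm numerically:
  x=-4.249: |R|=0.63955 <1
  x=-3.788: |R|=0.30254 <1
  x=-2.585: |R|=0.14575 <1
  x=-4.821: |R|=1.18498 >1
  x=-4.716: |R|=1.07430 >1
So |R|<1 on (-4.6429, 0).

(-4.6429,0); λ=-9 ⇒ h* = (65/14)/9 = 0.5159.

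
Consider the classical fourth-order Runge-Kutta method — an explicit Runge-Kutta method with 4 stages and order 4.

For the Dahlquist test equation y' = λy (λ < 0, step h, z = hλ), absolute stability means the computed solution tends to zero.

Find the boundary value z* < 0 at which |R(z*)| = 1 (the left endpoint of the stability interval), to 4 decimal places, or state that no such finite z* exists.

left endpoint -2.7853.

With y'=λy (z=hλ):
  order 4, 4-stage ⇒ R(z)=1+z+z^2/2+z^3/6+z^4/24
  (e.g. R(-1.07)=0.35289, |R|=0.35289)

Find x<0 with |R(x)|<1.
x=-1.07: |R|=0.3529
|R(-3.07)|=1.5212 |R(-2.92)|=1.2228 |R(-2.59)|=0.7433
Bisect:
  x_lo=-3.2589 |R|=1.9825  x_hi=-0.0676 |R|=0.9347
  mid=-1.66322 |R|=0.27195 →hi
  mid=-2.46104 |R|=0.61151 →hi
  mid=-2.85996 |R|=1.11853 →lo
  mid=-2.66050 |R|=0.82758 →hi
  mid=-2.76023 |R|=0.96286 →hi
  mid=-2.81009 |R|=1.03804 →lo
  mid=-2.78516 |R|=0.99980 →hi
  mid=-2.79763 |R|=1.01875 →lo
  mid=-2.79139 |R|=1.00923 →lo
  mid=-2.78828 |R|=1.00451 →lo
  ...
  [-2.78535,-2.78516] ⇒ x*=-2.7853
Interval (-2.7853, 0).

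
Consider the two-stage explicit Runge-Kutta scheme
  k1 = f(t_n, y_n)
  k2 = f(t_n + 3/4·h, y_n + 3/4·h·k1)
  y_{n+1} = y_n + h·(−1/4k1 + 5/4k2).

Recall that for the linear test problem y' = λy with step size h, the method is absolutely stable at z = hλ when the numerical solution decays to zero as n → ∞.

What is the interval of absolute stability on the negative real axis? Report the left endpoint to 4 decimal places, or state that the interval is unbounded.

(-1.0667, 0).

With y'=λy (z=hλ):
  k1=λy_n ⇒ h·k1=z·y_n;  k2=λ(1+3/4z)y_n ⇒ h·k2=z(1+3/4z)y_n
  y_{n+1}/y_n = 1 − 1/4z + 5/4z(1+3/4z) = 1 + z + 15/16z²
  so R(z) = 1 + z + 15/16z².

Find x<0 with |R(x)|<1.
x=-0.73: |R|=0.7696
R=1: x+15/16x²=0 ⇒ x=−16/15=-1.0667; min R=1−1/(4·15/16)=0.7333>−1
Confirm numerically:
  x=-1.036: |R|=0.97022 <1
  x=-1.034: |R|=0.96833 <1
  x=-0.625: |R|=0.74121 <1
  x=-0.453: |R|=0.73938 <1
  x=-1.556: |R|=1.71381 >1
  x=-1.478: |R|=1.56995 >1
  x=-1.395: |R|=1.42940 >1
Interval (-1.0667, 0).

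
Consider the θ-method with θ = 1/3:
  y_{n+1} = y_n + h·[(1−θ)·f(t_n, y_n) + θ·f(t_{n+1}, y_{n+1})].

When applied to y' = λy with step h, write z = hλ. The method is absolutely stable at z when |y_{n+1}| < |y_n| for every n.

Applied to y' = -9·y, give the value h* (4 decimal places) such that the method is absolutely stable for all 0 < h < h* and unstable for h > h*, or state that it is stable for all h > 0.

(-6.0000,0); λ=-9 ⇒ h* = (6)/9 = 0.6667.

Set f=λy, z=hλ:
  y_{n+1} = y_n + z·[2/3·y_n + 1/3·y_{n+1}] ⇒ (1 − 1/3z)y_{n+1} = (1 + 2/3z)y_n
  R(z) = (1 + 2/3z)/(1 − 1/3z).

Solve |R(x)|<1 on ℝ⁻.
x=-1.62: |R|=0.0519
R=−1: 1+2/3x = −1+1/3x ⇒ -1/3x=2 ⇒ x=2/(-1/3)=-6.0000
Confirm numerically:
  x=-5.774: |R|=0.97424 <1
  x=-4.175: |R|=0.74564 <1
  x=-3.648: |R|=0.64621 <1
  x=-6.558: |R|=1.05838 >1
  x=-6.219: |R|=1.02376 >1
  x=-6.091: |R|=1.01001 >1
So |R|<1 on (-6.0000, 0).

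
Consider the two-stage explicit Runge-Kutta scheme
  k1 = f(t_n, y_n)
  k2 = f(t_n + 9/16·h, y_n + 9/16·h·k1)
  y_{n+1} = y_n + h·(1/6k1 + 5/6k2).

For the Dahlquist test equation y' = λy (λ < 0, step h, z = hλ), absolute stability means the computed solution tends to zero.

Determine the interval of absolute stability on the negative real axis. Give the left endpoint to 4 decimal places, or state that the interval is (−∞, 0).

Test eqn y'=λy, z=hλ:
  k1=λy_n ⇒ h·k1=z·y_n;  k2=λ(1+9/16z)y_n ⇒ h·k2=z(1+9/16z)y_n
  y_{n+1}/y_n = 1 + 1/6z + 5/6z(1+9/16z) = 1 + z + 15/32z²
  Hence R(z) = 1 + z + 15/32z².

Find x<0 with |R(x)|<1.
x=-1: |R|=0.4688
R=1: x+15/32x²=0 ⇒ x=−32/15=-2.1333; min R=1−1/(4·15/32)=0.4667>−1
Confirm numerically:
  x=-1.824: |R|=0.73552 <1
  x=-1.757: |R|=0.69005 <1
  x=-1.427: |R|=0.52753 <1
  x=-2.602: |R|=1.57163 >1
  x=-2.389: |R|=1.28631 >1
Stable set (-2.1333, 0).

z∈(-2.1333,0).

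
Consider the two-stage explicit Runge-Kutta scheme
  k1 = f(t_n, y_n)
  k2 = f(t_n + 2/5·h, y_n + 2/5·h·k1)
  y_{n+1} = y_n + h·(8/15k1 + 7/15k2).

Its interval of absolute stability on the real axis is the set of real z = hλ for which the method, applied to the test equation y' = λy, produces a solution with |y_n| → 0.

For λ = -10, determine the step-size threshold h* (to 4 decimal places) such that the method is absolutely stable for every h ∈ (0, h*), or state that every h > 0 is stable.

On y'=λy, z=hλ:
  k1=λy_n ⇒ h·k1=z·y_n;  k2=λ(1+2/5z)y_n ⇒ h·k2=z(1+2/5z)y_n
  y_{n+1}/y_n = 1 + 8/15z + 7/15z(1+2/5z) = 1 + z + 14/75z²
  Hence R(z) = 1 + z + 14/75z².

Solve |R(x)|<1 on ℝ⁻.
x=-1.77: |R|=0.1852
R=1: x+14/75x²=0 ⇒ x=−75/14=-5.3571; min R=1−1/(4·14/75)=-0.3393>−1
Confirm numerically:
  x=-4.701: |R|=0.42422 <1
  x=-4.511: |R|=0.28750 <1
  x=-4.326: |R|=0.16733 <1
  x=-5.900: |R|=1.59787 >1
  x=-5.892: |R|=1.58826 >1
  x=-5.615: |R|=1.27027 >1
Interval (-5.3571, 0).

(-5.3571,0); λ=-10 ⇒ h* = (75/14)/10 = 0.5357.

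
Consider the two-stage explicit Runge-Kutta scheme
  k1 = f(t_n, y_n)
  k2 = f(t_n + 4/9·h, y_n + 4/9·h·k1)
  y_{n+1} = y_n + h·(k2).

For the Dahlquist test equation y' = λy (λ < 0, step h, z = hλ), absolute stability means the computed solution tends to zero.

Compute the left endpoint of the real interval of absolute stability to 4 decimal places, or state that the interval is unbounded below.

z* = -2.2500.

On y'=λy, z=hλ:
  k1=λy_n ⇒ h·k1=z·y_n;  k2=λ(1+4/9z)y_n ⇒ h·k2=z(1+4/9z)y_n
  y_{n+1}/y_n = 1 + z(1+4/9z) = 1 + z + 4/9z²
  ⇒ R(z) = 1 + z + 4/9z².

Need |R(x)|<1, x<0.
x=-1.65: |R|=0.5600
R=1: x+4/9x²=0 ⇒ x=−9/4=-2.2500; min R=1−1/(4·4/9)=0.4375>−1
Confirm numerically:
  x=-2.201: |R|=0.95207 <1
  x=-1.944: |R|=0.73562 <1
  x=-1.823: |R|=0.65404 <1
  x=-1.439: |R|=0.48132 <1
  x=-2.819: |R|=1.71289 >1
  x=-2.537: |R|=1.32361 >1
  x=-2.427: |R|=1.19092 >1
So |R|<1 on (-2.2500, 0).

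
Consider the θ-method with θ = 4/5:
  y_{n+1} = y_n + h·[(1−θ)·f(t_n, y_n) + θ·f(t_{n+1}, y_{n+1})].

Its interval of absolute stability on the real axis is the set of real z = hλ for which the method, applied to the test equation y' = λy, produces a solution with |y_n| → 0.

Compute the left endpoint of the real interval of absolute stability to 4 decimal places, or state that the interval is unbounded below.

On y'=λy, z=hλ:
  y_{n+1} = y_n + z·[1/5·y_n + 4/5·y_{n+1}] ⇒ (1 − 4/5z)y_{n+1} = (1 + 1/5z)y_n
  R(z) = (1 + 1/5z)/(1 − 4/5z).

Boundary: |R(x)|=1, x<0.
x=-1.34: |R|=0.3533
x=-2: |R|=0.2308
x=-10: |R|=0.1111
x=-100: |R|=0.2346
θ=4/5≥1/2 ⇒ |1+1/5x|<|1−4/5x| ∀x<0 ⇒ stable on all of ℝ⁻.

interval (−∞, 0).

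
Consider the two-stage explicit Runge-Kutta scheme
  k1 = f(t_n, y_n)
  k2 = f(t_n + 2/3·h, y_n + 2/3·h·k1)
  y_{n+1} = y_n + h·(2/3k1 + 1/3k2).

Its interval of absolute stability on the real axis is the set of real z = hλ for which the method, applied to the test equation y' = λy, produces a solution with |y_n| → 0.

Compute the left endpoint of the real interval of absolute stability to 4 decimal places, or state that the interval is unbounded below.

Set f=λy, z=hλ:
  k1=λy_n ⇒ h·k1=z·y_n;  k2=λ(1+2/3z)y_n ⇒ h·k2=z(1+2/3z)y_n
  y_{n+1}/y_n = 1 + 2/3z + 1/3z(1+2/3z) = 1 + z + 2/9z²
  R(z) = 1 + z + 2/9z².

Need |R(x)|<1, x<0.
x=-0.94: |R|=0.2564
R=1: x+2/9x²=0 ⇒ x=−9/2=-4.5000; min R=1−1/(4·2/9)=-0.1250>−1
Confirm numerically:
  x=-4.171: |R|=0.69505 <1
  x=-3.007: |R|=0.00234 <1
  x=-2.282: |R|=0.12477 <1
  x=-4.905: |R|=1.44145 >1
  x=-4.773: |R|=1.28956 >1
  x=-4.650: |R|=1.15500 >1
Interval (-4.5000, 0).

z* = -4.5000.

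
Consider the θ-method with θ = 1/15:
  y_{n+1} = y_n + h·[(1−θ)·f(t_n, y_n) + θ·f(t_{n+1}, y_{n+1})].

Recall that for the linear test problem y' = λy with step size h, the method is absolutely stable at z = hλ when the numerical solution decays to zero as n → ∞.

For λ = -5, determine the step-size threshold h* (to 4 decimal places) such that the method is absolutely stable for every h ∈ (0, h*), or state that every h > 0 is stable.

Set f=λy, z=hλ:
  y_{n+1} = y_n + z·[14/15·y_n + 1/15·y_{n+1}] ⇒ (1 − 1/15z)y_{n+1} = (1 + 14/15z)y_n
  ⇒ R(z) = (1 + 14/15z)/(1 − 1/15z).

Find x<0 with |R(x)|<1.
x=-0.37: |R|=0.6389
R=−1: 1+14/15x = −1+1/15x ⇒ -13/15x=2 ⇒ x=2/(-13/15)=-2.3077
Confirm numerically:
  x=-1.905: |R|=0.69033 <1
  x=-1.495: |R|=0.35950 <1
  x=-1.456: |R|=0.32718 <1
  x=-1.144: |R|=0.06293 <1
  x=-2.732: |R|=1.31108 >1
  x=-2.555: |R|=1.18314 >1
So |R|<1 on (-2.3077, 0).

(-2.3077,0); λ=-5 ⇒ h* = (30/13)/5 = 0.4615.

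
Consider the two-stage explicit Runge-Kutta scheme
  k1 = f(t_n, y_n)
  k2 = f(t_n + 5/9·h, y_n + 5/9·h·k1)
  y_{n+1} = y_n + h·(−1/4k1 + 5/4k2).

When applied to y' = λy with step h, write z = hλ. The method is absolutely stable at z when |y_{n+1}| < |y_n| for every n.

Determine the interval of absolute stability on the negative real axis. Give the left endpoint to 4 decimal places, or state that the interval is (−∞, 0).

z∈(-1.4400,0).

Set f=λy, z=hλ:
  k1=λy_n ⇒ h·k1=z·y_n;  k2=λ(1+5/9z)y_n ⇒ h·k2=z(1+5/9z)y_n
  y_{n+1}/y_n = 1 − 1/4z + 5/4z(1+5/9z) = 1 + z + 25/36z²
  R(z) = 1 + z + 25/36z².

Find x<0 with |R(x)|<1.
x=-0.71: |R|=0.6401
R=1: x+25/36x²=0 ⇒ x=−36/25=-1.4400; min R=1−1/(4·25/36)=0.6400>−1
Confirm numerically:
  x=-1.383: |R|=0.94526 <1
  x=-1.079: |R|=0.72950 <1
  x=-0.859: |R|=0.65342 <1
  x=-1.966: |R|=1.71814 >1
  x=-1.819: |R|=1.47875 >1
  x=-1.645: |R|=1.23418 >1
Interval (-1.4400, 0).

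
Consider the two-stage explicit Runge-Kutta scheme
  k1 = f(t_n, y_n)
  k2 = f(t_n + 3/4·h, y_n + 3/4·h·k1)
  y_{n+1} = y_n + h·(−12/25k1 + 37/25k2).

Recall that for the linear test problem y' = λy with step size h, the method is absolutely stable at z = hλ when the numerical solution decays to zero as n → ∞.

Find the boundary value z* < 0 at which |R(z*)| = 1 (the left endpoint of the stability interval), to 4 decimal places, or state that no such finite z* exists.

Set f=λy, z=hλ:
  k1=λy_n ⇒ h·k1=z·y_n;  k2=λ(1+3/4z)y_n ⇒ h·k2=z(1+3/4z)y_n
  y_{n+1}/y_n = 1 − 12/25z + 37/25z(1+3/4z) = 1 + z + 111/100z²
  ⇒ R(z) = 1 + z + 111/100z².

Boundary: |R(x)|=1, x<0.
x=-1.53: |R|=2.0684
R=1: x+111/100x²=0 ⇒ x=−100/111=-0.9009; min R=1−1/(4·111/100)=0.7748>−1
Confirm numerically:
  x=-0.809: |R|=0.91747 <1
  x=-0.780: |R|=0.89532 <1
  x=-0.672: |R|=0.82926 <1
  x=-0.373: |R|=0.78143 <1
  x=-1.228: |R|=1.44586 >1
  x=-1.133: |R|=1.29189 >1
  x=-1.111: |R|=1.25910 >1
So |R|<1 on (-0.9009, 0).

left endpoint -0.9009.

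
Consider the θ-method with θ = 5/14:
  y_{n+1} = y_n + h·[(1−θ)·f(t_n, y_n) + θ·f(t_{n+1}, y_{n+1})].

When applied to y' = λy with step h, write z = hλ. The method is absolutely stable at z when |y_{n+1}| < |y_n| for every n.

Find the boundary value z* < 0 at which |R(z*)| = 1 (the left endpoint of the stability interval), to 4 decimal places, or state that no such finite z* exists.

left endpoint -7.0000.

Test eqn y'=λy, z=hλ:
  y_{n+1} = y_n + z·[9/14·y_n + 5/14·y_{n+1}] ⇒ (1 − 5/14z)y_{n+1} = (1 + 9/14z)y_n
  so R(z) = (1 + 9/14z)/(1 − 5/14z).

Need |R(x)|<1, x<0.
x=-1.33: |R|=0.0983
R=−1: 1+9/14x = −1+5/14x ⇒ -2/7x=2 ⇒ x=2/(-2/7)=-7.0000
Confirm numerically:
  x=-5.487: |R|=0.85394 <1
  x=-3.270: |R|=0.50840 <1
  x=-3.148: |R|=0.48191 <1
  x=-2.926: |R|=0.43081 <1
  x=-7.597: |R|=1.04594 >1
  x=-7.526: |R|=1.04075 >1
So |R|<1 on (-7.0000, 0).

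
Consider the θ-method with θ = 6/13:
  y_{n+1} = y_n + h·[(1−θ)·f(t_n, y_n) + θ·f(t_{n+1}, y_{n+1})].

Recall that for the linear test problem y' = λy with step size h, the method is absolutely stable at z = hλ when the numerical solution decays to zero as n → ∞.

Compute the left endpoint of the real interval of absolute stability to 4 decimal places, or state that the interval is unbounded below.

z* = -26.0000.

Test eqn y'=λy, z=hλ:
  y_{n+1} = y_n + z·[7/13·y_n + 6/13·y_{n+1}] ⇒ (1 − 6/13z)y_{n+1} = (1 + 7/13z)y_n
  so R(z) = (1 + 7/13z)/(1 − 6/13z).

Solve |R(x)|<1 on ℝ⁻.
x=-1.73: |R|=0.0381
R=−1: 1+7/13x = −1+6/13x ⇒ -1/13x=2 ⇒ x=2/(-1/13)=-26.0000
Confirm numerically:
  x=-23.667: |R|=0.98495 <1
  x=-17.971: |R|=0.93355 <1
  x=-17.296: |R|=0.92546 <1
  x=-11.269: |R|=0.81726 <1
  x=-26.512: |R|=1.00298 >1
  x=-26.374: |R|=1.00218 >1
  x=-26.202: |R|=1.00119 >1
So |R|<1 on (-26.0000, 0).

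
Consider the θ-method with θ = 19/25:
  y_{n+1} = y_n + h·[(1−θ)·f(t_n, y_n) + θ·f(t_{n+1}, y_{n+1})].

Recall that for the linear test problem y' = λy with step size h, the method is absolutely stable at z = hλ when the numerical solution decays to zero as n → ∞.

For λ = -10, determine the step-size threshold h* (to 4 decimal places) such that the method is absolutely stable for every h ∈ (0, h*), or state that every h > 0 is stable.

With y'=λy (z=hλ):
  y_{n+1} = y_n + z·[6/25·y_n + 19/25·y_{n+1}] ⇒ (1 − 19/25z)y_{n+1} = (1 + 6/25z)y_n
  Hence R(z) = (1 + 6/25z)/(1 − 19/25z).

Find x<0 with |R(x)|<1.
x=-1.22: |R|=0.3670
x=-2: |R|=0.2063
x=-10: |R|=0.1628
x=-100: |R|=0.2987
θ=19/25≥1/2 ⇒ |1+6/25x|<|1−19/25x| ∀x<0 ⇒ interval (−∞,0).

interval (−∞, 0). Any h>0 works for λ=-10.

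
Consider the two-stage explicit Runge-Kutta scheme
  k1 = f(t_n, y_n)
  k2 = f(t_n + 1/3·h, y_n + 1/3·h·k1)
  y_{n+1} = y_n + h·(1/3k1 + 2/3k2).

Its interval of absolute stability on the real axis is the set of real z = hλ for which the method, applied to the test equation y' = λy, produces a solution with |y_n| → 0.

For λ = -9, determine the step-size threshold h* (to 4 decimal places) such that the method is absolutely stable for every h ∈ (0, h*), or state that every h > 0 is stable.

On y'=λy, z=hλ:
  k1=λy_n ⇒ h·k1=z·y_n;  k2=λ(1+1/3z)y_n ⇒ h·k2=z(1+1/3z)y_n
  y_{n+1}/y_n = 1 + 1/3z + 2/3z(1+1/3z) = 1 + z + 2/9z²
  so R(z) = 1 + z + 2/9z².

Boundary: |R(x)|=1, x<0.
x=-1.35: |R|=0.0550
R=1: x+2/9x²=0 ⇒ x=−9/2=-4.5000; min R=1−1/(4·2/9)=-0.1250>−1
Confirm numerically:
  x=-3.283: |R|=0.11213 <1
  x=-2.850: |R|=0.04500 <1
  x=-2.445: |R|=0.11655 <1
  x=-4.729: |R|=1.24065 >1
  x=-4.621: |R|=1.12425 >1
Interval (-4.5000, 0).

(-4.5000,0); λ=-9 ⇒ h* = (9/2)/9 = 0.5000.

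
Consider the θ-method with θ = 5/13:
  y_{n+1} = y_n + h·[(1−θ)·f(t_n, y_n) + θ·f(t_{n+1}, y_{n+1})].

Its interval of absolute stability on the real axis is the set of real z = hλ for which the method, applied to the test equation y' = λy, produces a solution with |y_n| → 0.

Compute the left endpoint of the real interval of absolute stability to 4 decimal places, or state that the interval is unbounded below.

Test eqn y'=λy, z=hλ:
  y_{n+1} = y_n + z·[8/13·y_n + 5/13·y_{n+1}] ⇒ (1 − 5/13z)y_{n+1} = (1 + 8/13z)y_n
  R(z) = (1 + 8/13z)/(1 − 5/13z).

Solve |R(x)|<1 on ℝ⁻.
x=-1.5: |R|=0.0488
R=−1: 1+8/13x = −1+5/13x ⇒ -3/13x=2 ⇒ x=2/(-3/13)=-8.6667
Confirm numerically:
  x=-7.489: |R|=0.92996 <1
  x=-6.998: |R|=0.89569 <1
  x=-5.741: |R|=0.78955 <1
  x=-9.246: |R|=1.02934 >1
  x=-9.180: |R|=1.02615 >1
  x=-8.803: |R|=1.00717 >1
So |R|<1 on (-8.6667, 0).

z* = -8.6667.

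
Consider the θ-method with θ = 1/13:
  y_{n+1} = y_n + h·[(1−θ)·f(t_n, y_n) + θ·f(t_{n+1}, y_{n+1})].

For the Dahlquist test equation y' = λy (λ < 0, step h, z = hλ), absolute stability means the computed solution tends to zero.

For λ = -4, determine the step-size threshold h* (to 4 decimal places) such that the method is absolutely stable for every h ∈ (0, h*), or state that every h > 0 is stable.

With y'=λy (z=hλ):
  y_{n+1} = y_n + z·[12/13·y_n + 1/13·y_{n+1}] ⇒ (1 − 1/13z)y_{n+1} = (1 + 12/13z)y_n
  so R(z) = (1 + 12/13z)/(1 − 1/13z).

Find x<0 with |R(x)|<1.
x=-0.99: |R|=0.0801
R=−1: 1+12/13x = −1+1/13x ⇒ -11/13x=2 ⇒ x=2/(-11/13)=-2.3636
Confirm numerically:
  x=-1.907: |R|=0.66304 <1
  x=-1.551: |R|=0.38568 <1
  x=-0.954: |R|=0.11122 <1
  x=-2.733: |R|=1.25825 >1
  x=-2.672: |R|=1.21644 >1
So |R|<1 on (-2.3636, 0).

(-2.3636,0); λ=-4 ⇒ h* = (26/11)/4 = 0.5909.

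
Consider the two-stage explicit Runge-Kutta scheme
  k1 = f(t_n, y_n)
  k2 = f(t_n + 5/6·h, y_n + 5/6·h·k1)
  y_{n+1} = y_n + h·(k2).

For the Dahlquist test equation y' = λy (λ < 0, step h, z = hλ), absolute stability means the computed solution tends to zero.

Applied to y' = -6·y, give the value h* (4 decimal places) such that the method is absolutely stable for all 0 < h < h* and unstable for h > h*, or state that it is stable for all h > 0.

With y'=λy (z=hλ):
  k1=λy_n ⇒ h·k1=z·y_n;  k2=λ(1+5/6z)y_n ⇒ h·k2=z(1+5/6z)y_n
  y_{n+1}/y_n = 1 + z(1+5/6z) = 1 + z + 5/6z²
  ⇒ R(z) = 1 + z + 5/6z².

Need |R(x)|<1, x<0.
x=-1.36: |R|=1.1813
R=1: x+5/6x²=0 ⇒ x=−6/5=-1.2000; min R=1−1/(4·5/6)=0.7000>−1
Confirm numerically:
  x=-1.072: |R|=0.88565 <1
  x=-1.056: |R|=0.87328 <1
  x=-0.990: |R|=0.82675 <1
  x=-0.585: |R|=0.70019 <1
  x=-1.363: |R|=1.18514 >1
  x=-1.311: |R|=1.12127 >1
Stable set (-1.2000, 0).

(-1.2000,0); λ=-6 ⇒ h* = (6/5)/6 = 0.2000.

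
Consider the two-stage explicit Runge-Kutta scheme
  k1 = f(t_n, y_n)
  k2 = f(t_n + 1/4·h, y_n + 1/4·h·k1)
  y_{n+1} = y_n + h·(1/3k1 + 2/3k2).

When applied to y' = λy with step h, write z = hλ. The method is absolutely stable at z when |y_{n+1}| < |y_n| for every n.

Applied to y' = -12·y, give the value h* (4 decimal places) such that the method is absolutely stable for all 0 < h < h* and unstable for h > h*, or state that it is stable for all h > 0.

(-6.0000,0); λ=-12 ⇒ h* = (6)/12 = 0.5000.

Test eqn y'=λy, z=hλ:
  k1=λy_n ⇒ h·k1=z·y_n;  k2=λ(1+1/4z)y_n ⇒ h·k2=z(1+1/4z)y_n
  y_{n+1}/y_n = 1 + 1/3z + 2/3z(1+1/4z) = 1 + z + 1/6z²
  so R(z) = 1 + z + 1/6z².

Boundary: |R(x)|=1, x<0.
x=-0.36: |R|=0.6616
R=1: x+1/6x²=0 ⇒ x=−6=-6.0000; min R=1−1/(4·1/6)=-0.5000>−1
Confirm numerically:
  x=-3.377: |R|=0.47631 <1
  x=-3.020: |R|=0.49993 <1
  x=-2.757: |R|=0.49016 <1
  x=-6.168: |R|=1.17270 >1
  x=-6.101: |R|=1.10270 >1
So |R|<1 on (-6.0000, 0).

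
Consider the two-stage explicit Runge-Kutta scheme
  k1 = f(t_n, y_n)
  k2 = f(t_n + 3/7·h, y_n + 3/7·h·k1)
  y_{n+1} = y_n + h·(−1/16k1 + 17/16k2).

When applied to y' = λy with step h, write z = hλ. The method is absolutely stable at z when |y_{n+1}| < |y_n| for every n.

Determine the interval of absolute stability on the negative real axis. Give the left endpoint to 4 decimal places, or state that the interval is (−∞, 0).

Test eqn y'=λy, z=hλ:
  k1=λy_n ⇒ h·k1=z·y_n;  k2=λ(1+3/7z)y_n ⇒ h·k2=z(1+3/7z)y_n
  y_{n+1}/y_n = 1 − 1/16z + 17/16z(1+3/7z) = 1 + z + 51/112z²
  Hence R(z) = 1 + z + 51/112z².

Find x<0 with |R(x)|<1.
x=-1.67: |R|=0.5999
R=1: x+51/112x²=0 ⇒ x=−112/51=-2.1961; min R=1−1/(4·51/112)=0.4510>−1
Confirm numerically:
  x=-1.957: |R|=0.78695 <1
  x=-1.606: |R|=0.56847 <1
  x=-1.466: |R|=0.51263 <1
  x=-2.770: |R|=1.72391 >1
  x=-2.753: |R|=1.69816 >1
Interval (-2.1961, 0).

z∈(-2.1961,0).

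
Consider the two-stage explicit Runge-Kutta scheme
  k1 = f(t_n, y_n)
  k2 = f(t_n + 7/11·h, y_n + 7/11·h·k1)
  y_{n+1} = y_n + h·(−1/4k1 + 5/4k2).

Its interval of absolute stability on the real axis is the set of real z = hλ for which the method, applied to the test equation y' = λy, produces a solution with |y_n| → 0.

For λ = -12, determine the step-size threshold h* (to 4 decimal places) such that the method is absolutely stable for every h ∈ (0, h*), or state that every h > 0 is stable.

With y'=λy (z=hλ):
  k1=λy_n ⇒ h·k1=z·y_n;  k2=λ(1+7/11z)y_n ⇒ h·k2=z(1+7/11z)y_n
  y_{n+1}/y_n = 1 − 1/4z + 5/4z(1+7/11z) = 1 + z + 35/44z²
  R(z) = 1 + z + 35/44z².

Boundary: |R(x)|=1, x<0.
x=-0.9: |R|=0.7443
R=1: x+35/44x²=0 ⇒ x=−44/35=-1.2571; min R=1−1/(4·35/44)=0.6857>−1
Confirm numerically:
  x=-0.945: |R|=0.76536 <1
  x=-0.677: |R|=0.68758 <1
  x=-0.508: |R|=0.69728 <1
  x=-1.617: |R|=1.46287 >1
  x=-1.288: |R|=1.03161 >1
Stable set (-1.2571, 0).

(-1.2571,0); λ=-12 ⇒ h* = (44/35)/12 = 0.1048.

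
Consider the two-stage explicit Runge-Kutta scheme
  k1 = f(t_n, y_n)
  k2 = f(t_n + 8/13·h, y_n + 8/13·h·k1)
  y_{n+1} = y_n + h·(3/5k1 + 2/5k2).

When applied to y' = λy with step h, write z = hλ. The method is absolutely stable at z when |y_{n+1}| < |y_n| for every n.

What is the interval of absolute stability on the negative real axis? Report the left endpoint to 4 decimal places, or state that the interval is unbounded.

z∈(-4.0625,0).

Test eqn y'=λy, z=hλ:
  k1=λy_n ⇒ h·k1=z·y_n;  k2=λ(1+8/13z)y_n ⇒ h·k2=z(1+8/13z)y_n
  y_{n+1}/y_n = 1 + 3/5z + 2/5z(1+8/13z) = 1 + z + 16/65z²
  Hence R(z) = 1 + z + 16/65z².

Find x<0 with |R(x)|<1.
x=-1.53: |R|=0.0462
R=1: x+16/65x²=0 ⇒ x=−65/16=-4.0625; min R=1−1/(4·16/65)=-0.0156>−1
Confirm numerically:
  x=-3.636: |R|=0.61828 <1
  x=-3.497: |R|=0.51322 <1
  x=-3.335: |R|=0.40278 <1
  x=-2.819: |R|=0.13713 <1
  x=-4.535: |R|=1.52746 >1
  x=-4.520: |R|=1.50902 >1
  x=-4.321: |R|=1.27495 >1
So |R|<1 on (-4.0625, 0).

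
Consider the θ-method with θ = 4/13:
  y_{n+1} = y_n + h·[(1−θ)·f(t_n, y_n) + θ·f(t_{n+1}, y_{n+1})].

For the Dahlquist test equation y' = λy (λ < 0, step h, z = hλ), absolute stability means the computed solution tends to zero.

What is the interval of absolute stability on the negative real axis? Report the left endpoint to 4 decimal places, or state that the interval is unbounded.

(-5.2000, 0).

Test eqn y'=λy, z=hλ:
  y_{n+1} = y_n + z·[9/13·y_n + 4/13·y_{n+1}] ⇒ (1 − 4/13z)y_{n+1} = (1 + 9/13z)y_n
  so R(z) = (1 + 9/13z)/(1 − 4/13z).

Need |R(x)|<1, x<0.
x=-1.21: |R|=0.1183
R=−1: 1+9/13x = −1+4/13x ⇒ -5/13x=2 ⇒ x=2/(-5/13)=-5.2000
Confirm numerically:
  x=-4.854: |R|=0.94663 <1
  x=-2.892: |R|=0.53028 <1
  x=-2.417: |R|=0.38614 <1
  x=-5.537: |R|=1.04794 >1
  x=-5.328: |R|=1.01865 >1
  x=-5.231: |R|=1.00457 >1
Stable set (-5.2000, 0).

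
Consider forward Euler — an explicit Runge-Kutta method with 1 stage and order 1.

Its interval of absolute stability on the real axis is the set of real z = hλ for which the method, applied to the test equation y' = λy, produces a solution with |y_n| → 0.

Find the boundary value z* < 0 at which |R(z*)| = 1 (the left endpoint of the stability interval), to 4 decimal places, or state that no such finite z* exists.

z* = -2.0000.

With y'=λy (z=hλ):
  order 1, 1-stage ⇒ R(z)=1+z
  (e.g. R(-1.01)=-0.01000, |R|=0.01000)

Find x<0 with |R(x)|<1.
x=-1.01: |R|=0.0100
|R(-2.14)|=1.1400 |R(-2.01)|=1.0100 |R(-0.87)|=0.1300
Bisect:
  x_lo=-2.8828 |R|=1.8828  x_hi=-0.0556 |R|=0.9444
  mid=-1.46922 |R|=0.46922 →hi
  mid=-2.17602 |R|=1.17602 →lo
  mid=-1.82262 |R|=0.82262 →hi
  mid=-1.99932 |R|=0.99932 →hi
  mid=-2.08767 |R|=1.08767 →lo
  mid=-2.04349 |R|=1.04349 →lo
  mid=-2.02140 |R|=1.02140 →lo
  mid=-2.01036 |R|=1.01036 →lo
  ...
  [-2.00001,-1.99983] ⇒ x*=-2.0000
Stable set (-2.0000, 0).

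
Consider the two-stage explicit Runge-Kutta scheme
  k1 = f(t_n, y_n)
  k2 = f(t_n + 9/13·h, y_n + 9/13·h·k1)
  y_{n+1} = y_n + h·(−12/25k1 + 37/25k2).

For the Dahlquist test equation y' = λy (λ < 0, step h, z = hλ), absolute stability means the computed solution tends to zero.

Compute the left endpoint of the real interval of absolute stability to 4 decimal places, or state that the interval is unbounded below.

left endpoint -0.9760.

With y'=λy (z=hλ):
  k1=λy_n ⇒ h·k1=z·y_n;  k2=λ(1+9/13z)y_n ⇒ h·k2=z(1+9/13z)y_n
  y_{n+1}/y_n = 1 − 12/25z + 37/25z(1+9/13z) = 1 + z + 333/325z²
  so R(z) = 1 + z + 333/325z².

Boundary: |R(x)|=1, x<0.
x=-0.62: |R|=0.7739
R=1: x+333/325x²=0 ⇒ x=−325/333=-0.9760; min R=1−1/(4·333/325)=0.7560>−1
Confirm numerically:
  x=-0.693: |R|=0.79907 <1
  x=-0.550: |R|=0.75995 <1
  x=-0.453: |R|=0.75726 <1
  x=-1.470: |R|=1.74409 >1
  x=-1.428: |R|=1.66138 >1
  x=-1.363: |R|=1.54050 >1
So |R|<1 on (-0.9760, 0).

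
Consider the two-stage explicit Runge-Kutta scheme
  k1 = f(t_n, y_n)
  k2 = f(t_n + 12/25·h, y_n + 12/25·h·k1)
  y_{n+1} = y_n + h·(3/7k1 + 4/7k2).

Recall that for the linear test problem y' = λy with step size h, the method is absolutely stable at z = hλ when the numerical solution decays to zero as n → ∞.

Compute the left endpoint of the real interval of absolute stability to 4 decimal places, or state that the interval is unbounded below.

Test eqn y'=λy, z=hλ:
  k1=λy_n ⇒ h·k1=z·y_n;  k2=λ(1+12/25z)y_n ⇒ h·k2=z(1+12/25z)y_n
  y_{n+1}/y_n = 1 + 3/7z + 4/7z(1+12/25z) = 1 + z + 48/175z²
  so R(z) = 1 + z + 48/175z².

Need |R(x)|<1, x<0.
x=-0.43: |R|=0.6207
R=1: x+48/175x²=0 ⇒ x=−175/48=-3.6458; min R=1−1/(4·48/175)=0.0885>−1
Confirm numerically:
  x=-3.565: |R|=0.92096 <1
  x=-3.000: |R|=0.46857 <1
  x=-1.831: |R|=0.08856 <1
  x=-4.142: |R|=1.56369 >1
  x=-4.087: |R|=1.49455 >1
  x=-3.673: |R|=1.02737 >1
Interval (-3.6458, 0).

z* = -3.6458.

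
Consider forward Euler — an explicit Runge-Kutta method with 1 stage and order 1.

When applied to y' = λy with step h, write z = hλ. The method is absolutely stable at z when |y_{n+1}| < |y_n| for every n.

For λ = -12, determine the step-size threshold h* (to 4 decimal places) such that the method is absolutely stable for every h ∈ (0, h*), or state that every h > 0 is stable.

(-2.0000,0); λ=-12 ⇒ h* = 0.1667.

On y'=λy, z=hλ:
  order 1, 1-stage ⇒ R(z)=1+z
  (e.g. R(-1.26)=-0.26000, |R|=0.26000)

Boundary: |R(x)|=1, x<0.
x=-1.26: |R|=0.2600
|R(-2.38)|=1.3800 |R(-1.26)|=0.2600 |R(-0.54)|=0.4600
Bisect:
  x_lo=-2.4211 |R|=1.4211  x_hi=-0.2417 |R|=0.7583
  mid=-1.33142 |R|=0.33142 →hi
  mid=-1.87628 |R|=0.87628 →hi
  mid=-2.14871 |R|=1.14871 →lo
  mid=-2.01249 |R|=1.01249 →lo
  mid=-1.94439 |R|=0.94439 →hi
  mid=-1.97844 |R|=0.97844 →hi
  mid=-1.99547 |R|=0.99547 →hi
  ...
  [-2.00012,-1.99999] ⇒ x*=-2.0000
Interval (-2.0000, 0).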